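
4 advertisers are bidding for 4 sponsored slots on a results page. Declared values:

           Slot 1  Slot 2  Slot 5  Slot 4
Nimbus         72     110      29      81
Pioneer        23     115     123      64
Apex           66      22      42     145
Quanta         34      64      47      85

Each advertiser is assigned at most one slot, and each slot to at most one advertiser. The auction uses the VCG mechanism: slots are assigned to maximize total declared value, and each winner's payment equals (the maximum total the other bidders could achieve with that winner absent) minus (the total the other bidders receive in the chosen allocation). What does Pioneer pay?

Pioneer pays $13.

Efficient allocation: Nimbus→Slot 2 ($110), Pioneer→Slot 5 ($123), Apex→Slot 4 ($145), Quanta→Slot 1 ($34); total welfare W = $412.
Pioneer receives Slot 5 at value $123, so the others get W − 123 = $289.
Without Pioneer: best allocation of the remaining 3 bidders over all 4 slots is Nimbus→Slot 2 ($110), Apex→Slot 4 ($145), Quanta→Slot 5 ($47), total $302.
VCG payment = (others' best without Pioneer) − (others' welfare with Pioneer) = 302 − 289 = $13.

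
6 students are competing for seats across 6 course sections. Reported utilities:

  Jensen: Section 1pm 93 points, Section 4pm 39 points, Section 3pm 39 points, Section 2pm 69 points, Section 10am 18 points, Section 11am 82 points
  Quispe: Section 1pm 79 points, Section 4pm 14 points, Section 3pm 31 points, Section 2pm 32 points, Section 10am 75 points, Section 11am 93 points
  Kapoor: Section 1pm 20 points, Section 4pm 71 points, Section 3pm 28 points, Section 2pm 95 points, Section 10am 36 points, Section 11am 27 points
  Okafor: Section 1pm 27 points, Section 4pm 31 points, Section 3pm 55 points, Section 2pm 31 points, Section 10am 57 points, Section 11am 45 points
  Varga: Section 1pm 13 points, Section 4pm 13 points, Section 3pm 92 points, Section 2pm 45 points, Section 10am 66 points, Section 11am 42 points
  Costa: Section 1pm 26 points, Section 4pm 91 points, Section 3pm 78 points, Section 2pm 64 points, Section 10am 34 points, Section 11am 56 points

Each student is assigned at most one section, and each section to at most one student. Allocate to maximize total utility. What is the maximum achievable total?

Treat this as an assignment problem: match each student to one section.
Optimal: Jensen→Section 1pm (93 points), Quispe→Section 11am (93 points), Kapoor→Section 2pm (95 points), Okafor→Section 10am (57 points), Varga→Section 3pm (92 points), Costa→Section 4pm (91 points) — total 93+93+95+57+92+91 = 521 points.
Next-best assignment: Jensen→Section 11am, Quispe→Section 1pm, Kapoor→Section 2pm, Okafor→Section 10am, Varga→Section 3pm, Costa→Section 4pm = 496 points.

Maximum total: 521 points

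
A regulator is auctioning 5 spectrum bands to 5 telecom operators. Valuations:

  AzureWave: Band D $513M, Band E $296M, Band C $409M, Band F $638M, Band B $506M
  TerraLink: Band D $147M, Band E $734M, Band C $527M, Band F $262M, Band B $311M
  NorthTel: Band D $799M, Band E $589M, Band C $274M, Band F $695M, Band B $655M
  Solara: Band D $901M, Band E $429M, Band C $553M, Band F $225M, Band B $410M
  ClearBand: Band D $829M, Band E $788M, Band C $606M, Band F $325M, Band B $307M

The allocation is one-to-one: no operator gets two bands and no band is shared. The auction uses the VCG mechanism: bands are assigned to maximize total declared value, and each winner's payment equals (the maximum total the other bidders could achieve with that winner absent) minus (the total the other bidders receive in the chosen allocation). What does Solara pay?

Efficient allocation: AzureWave→Band F ($638M), TerraLink→Band E ($734M), NorthTel→Band B ($655M), Solara→Band D ($901M), ClearBand→Band C ($606M); total welfare W = $3534M.
Solara receives Band D at value $901M, so the others get W − 901 = $2633M.
Without Solara: best allocation of the remaining 4 bidders over all 5 bands is AzureWave→Band F ($638M), TerraLink→Band E ($734M), NorthTel→Band B ($655M), ClearBand→Band D ($829M), total $2856M.
VCG payment = (others' best without Solara) − (others' welfare with Solara) = 2856 − 2633 = $223M.

Solara pays $223M.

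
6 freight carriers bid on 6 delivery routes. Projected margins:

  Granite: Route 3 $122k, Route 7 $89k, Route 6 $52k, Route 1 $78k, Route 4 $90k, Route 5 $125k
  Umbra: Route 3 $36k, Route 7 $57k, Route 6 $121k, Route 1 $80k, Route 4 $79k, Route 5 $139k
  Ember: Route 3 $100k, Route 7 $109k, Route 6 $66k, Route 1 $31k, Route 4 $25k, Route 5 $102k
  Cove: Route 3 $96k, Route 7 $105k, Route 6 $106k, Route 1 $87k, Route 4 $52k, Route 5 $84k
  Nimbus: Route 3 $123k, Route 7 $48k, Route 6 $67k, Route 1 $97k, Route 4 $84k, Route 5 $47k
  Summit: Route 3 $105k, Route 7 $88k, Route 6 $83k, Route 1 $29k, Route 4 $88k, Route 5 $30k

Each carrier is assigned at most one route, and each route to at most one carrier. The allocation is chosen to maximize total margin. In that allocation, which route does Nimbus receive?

Nimbus receives Route 1.

This is the linear assignment problem.
Optimal: Granite→Route 3 ($122k), Umbra→Route 5 ($139k), Ember→Route 7 ($109k), Cove→Route 6 ($106k), Nimbus→Route 1 ($97k), Summit→Route 4 ($88k) — total 122+139+109+106+97+88 = $661k.
Column-greedy (each route in turn goes to its best remaining carrier) gives $560k, worse by 101.
Swapping Nimbus↔Granite (Nimbus→Route 3 $123k, Granite→Route 1 $78k) loses 18.
Nimbus's own top route is Route 3 ($123k), but forcing Nimbus→Route 3 and reassigning the rest optimally gives only $653k — worse by 8.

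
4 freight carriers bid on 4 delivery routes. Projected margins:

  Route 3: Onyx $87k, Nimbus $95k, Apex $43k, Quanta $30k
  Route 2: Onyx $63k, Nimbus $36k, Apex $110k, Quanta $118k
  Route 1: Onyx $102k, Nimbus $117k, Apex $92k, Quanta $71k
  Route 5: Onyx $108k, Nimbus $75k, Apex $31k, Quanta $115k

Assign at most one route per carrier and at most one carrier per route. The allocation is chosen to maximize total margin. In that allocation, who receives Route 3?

Optimal: Onyx→Route 3 ($87k), Nimbus→Route 1 ($117k), Apex→Route 2 ($110k), Quanta→Route 5 ($115k) — total 87+117+110+115 = $429k.
Max-entry greedy (repeatedly take the single best remaining cell) gives $386k, worse by 43.
No other one-to-one assignment exceeds $429k.
Onyx's own top route is Route 5 ($108k), but forcing Onyx→Route 5 and reassigning the rest optimally gives only $413k — worse by 16.

Onyx receives Route 3.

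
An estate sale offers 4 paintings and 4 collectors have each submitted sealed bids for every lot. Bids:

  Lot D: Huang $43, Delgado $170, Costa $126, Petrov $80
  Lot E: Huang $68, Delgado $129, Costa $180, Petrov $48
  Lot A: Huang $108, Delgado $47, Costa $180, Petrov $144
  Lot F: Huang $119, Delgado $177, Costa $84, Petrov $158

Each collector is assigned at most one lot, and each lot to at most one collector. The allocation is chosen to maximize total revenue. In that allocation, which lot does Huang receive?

Huang receives Lot A.

This is a one-to-one assignment (maximum-weight bipartite matching).
Optimal: Huang→Lot A ($108), Delgado→Lot D ($170), Costa→Lot E ($180), Petrov→Lot F ($158) — total 108+170+180+158 = $616.
Max-entry greedy (repeatedly take the single best remaining cell) gives $544, worse by 72.
Next-best assignment: Huang→Lot F, Delgado→Lot D, Costa→Lot E, Petrov→Lot A = $613.
Huang's own top lot is Lot F ($119), but forcing Huang→Lot F and reassigning the rest optimally gives only $613 — worse by 3.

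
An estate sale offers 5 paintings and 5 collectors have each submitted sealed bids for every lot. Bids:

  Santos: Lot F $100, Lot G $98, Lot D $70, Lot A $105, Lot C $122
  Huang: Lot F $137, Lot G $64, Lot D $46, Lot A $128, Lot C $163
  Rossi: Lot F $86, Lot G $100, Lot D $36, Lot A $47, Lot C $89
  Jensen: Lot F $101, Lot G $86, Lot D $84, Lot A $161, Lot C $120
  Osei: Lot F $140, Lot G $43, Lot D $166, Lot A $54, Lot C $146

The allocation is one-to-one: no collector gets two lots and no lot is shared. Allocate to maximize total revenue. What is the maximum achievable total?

Max total: $690

This is a one-to-one assignment (maximum-weight bipartite matching).
Optimal: Santos→Lot F ($100), Huang→Lot C ($163), Rossi→Lot G ($100), Jensen→Lot A ($161), Osei→Lot D ($166) — total 100+163+100+161+166 = $690.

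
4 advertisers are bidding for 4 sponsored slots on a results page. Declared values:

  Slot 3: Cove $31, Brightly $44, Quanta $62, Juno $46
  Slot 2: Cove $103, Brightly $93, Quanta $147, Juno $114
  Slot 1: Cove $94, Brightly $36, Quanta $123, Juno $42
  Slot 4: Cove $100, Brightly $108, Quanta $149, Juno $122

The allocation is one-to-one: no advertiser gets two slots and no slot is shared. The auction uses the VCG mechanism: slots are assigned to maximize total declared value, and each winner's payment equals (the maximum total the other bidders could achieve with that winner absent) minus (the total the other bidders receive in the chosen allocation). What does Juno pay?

Efficient allocation: Cove→Slot 1 ($94), Brightly→Slot 3 ($44), Quanta→Slot 2 ($147), Juno→Slot 4 ($122); total welfare W = $407.
Juno receives Slot 4 at value $122, so the others get W − 122 = $285.
Without Juno: best allocation of the remaining 3 bidders over all 4 slots is Cove→Slot 1 ($94), Brightly→Slot 4 ($108), Quanta→Slot 2 ($147), total $349.
VCG payment = (others' best without Juno) − (others' welfare with Juno) = 349 − 285 = $64.

Juno pays $64.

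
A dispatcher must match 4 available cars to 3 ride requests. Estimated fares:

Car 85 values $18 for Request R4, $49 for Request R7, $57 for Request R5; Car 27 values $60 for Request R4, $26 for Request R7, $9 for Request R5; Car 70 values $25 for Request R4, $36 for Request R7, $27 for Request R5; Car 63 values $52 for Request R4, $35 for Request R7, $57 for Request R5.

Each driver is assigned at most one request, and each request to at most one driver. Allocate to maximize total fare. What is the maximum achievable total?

Maximum total: $166

Optimal: Car 27→Request R4 ($60), Car 85→Request R7 ($49), Car 63→Request R5 ($57) — total 60+49+57 = $166.
Row-greedy (each driver in turn takes its best remaining request) gives $153, worse by 13.
Next-best assignment: Car 27→Request R4, Car 70→Request R7, Car 85→Request R5 = $153.
Checked against all permutations: $166 is optimal.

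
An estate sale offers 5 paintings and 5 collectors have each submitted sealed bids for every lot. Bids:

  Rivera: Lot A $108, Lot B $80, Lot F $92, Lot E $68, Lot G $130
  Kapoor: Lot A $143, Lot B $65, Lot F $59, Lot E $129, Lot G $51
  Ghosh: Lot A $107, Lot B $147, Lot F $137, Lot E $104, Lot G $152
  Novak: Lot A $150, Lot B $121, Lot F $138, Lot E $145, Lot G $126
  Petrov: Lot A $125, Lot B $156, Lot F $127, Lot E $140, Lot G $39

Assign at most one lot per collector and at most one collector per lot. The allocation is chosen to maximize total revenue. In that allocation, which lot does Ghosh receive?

Optimal: Rivera→Lot G ($130), Kapoor→Lot A ($143), Ghosh→Lot F ($137), Novak→Lot E ($145), Petrov→Lot B ($156) — total 130+143+137+145+156 = $711.
Max-entry greedy (repeatedly take the single best remaining cell) gives $679, worse by 32.
Swapping Novak↔Rivera (Novak→Lot G $126, Rivera→Lot E $68) loses 81.
Ghosh's own top lot is Lot G ($152), but forcing Ghosh→Lot G and reassigning the rest optimally gives only $688 — worse by 23.

Ghosh receives Lot F.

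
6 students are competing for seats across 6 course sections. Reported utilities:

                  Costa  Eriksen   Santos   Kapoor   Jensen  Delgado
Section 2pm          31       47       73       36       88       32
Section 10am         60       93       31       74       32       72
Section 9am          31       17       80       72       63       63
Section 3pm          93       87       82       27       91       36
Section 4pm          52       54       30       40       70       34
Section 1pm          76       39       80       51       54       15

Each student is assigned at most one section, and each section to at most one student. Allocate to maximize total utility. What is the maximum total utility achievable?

This is a one-to-one assignment (maximum-weight bipartite matching).
Optimal: Costa→Section 3pm (93 points), Eriksen→Section 10am (93 points), Santos→Section 1pm (80 points), Kapoor→Section 9am (72 points), Jensen→Section 2pm (88 points), Delgado→Section 4pm (34 points) — total 93+93+80+72+88+34 = 460 points.
Next-best assignment: Costa→Section 3pm, Eriksen→Section 4pm, Santos→Section 1pm, Kapoor→Section 9am, Jensen→Section 2pm, Delgado→Section 10am = 459 points.

Max total: 460 points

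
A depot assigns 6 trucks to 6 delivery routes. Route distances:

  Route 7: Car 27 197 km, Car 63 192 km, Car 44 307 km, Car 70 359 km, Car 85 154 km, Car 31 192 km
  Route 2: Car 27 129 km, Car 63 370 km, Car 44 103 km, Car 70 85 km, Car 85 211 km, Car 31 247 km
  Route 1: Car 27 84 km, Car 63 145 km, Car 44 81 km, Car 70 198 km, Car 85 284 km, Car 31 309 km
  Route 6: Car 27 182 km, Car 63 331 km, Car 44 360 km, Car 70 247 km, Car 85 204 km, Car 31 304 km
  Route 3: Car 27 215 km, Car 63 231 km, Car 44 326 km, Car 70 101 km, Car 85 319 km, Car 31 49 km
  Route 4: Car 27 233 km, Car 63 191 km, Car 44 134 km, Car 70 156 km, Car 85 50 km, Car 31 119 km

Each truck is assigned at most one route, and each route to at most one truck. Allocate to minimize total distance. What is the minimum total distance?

Min total: 639 km

Optimal: Car 27→Route 6 (182 km), Car 63→Route 7 (192 km), Car 44→Route 1 (81 km), Car 70→Route 2 (85 km), Car 85→Route 4 (50 km), Car 31→Route 3 (49 km) — total 182+192+81+85+50+49 = 639 km.
Row-greedy (each truck in turn takes its cheapest remaining route) gives 937 km, worse by 298.
Next-best assignment: Car 27→Route 1, Car 63→Route 7, Car 44→Route 2, Car 70→Route 6, Car 85→Route 4, Car 31→Route 3 = 725 km.
Swapping Car 44↔Car 31 (Car 44→Route 3 326 km, Car 31→Route 1 309 km) adds 505.
No other one-to-one assignment undercuts 639 km.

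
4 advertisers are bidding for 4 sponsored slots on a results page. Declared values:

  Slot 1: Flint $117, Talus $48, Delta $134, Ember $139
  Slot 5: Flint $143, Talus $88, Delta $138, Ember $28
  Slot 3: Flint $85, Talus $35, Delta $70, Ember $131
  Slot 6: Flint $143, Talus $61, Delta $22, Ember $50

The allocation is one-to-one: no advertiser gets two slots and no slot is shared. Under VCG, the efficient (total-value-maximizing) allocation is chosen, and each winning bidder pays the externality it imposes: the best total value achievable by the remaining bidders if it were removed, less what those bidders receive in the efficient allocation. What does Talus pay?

Talus pays $12.

Efficient allocation: Flint→Slot 6 ($143), Talus→Slot 5 ($88), Delta→Slot 1 ($134), Ember→Slot 3 ($131); total welfare W = $496.
Talus receives Slot 5 at value $88, so the others get W − 88 = $408.
Without Talus: best allocation of the remaining 3 bidders over all 4 slots is Flint→Slot 6 ($143), Delta→Slot 5 ($138), Ember→Slot 1 ($139), total $420.
VCG payment = (others' best without Talus) − (others' welfare with Talus) = 420 − 408 = $12.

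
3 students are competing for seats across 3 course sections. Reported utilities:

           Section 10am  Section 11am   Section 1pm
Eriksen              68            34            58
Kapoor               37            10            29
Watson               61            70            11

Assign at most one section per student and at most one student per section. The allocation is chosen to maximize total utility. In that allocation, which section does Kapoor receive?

Kapoor receives Section 1pm.

Optimal: Eriksen→Section 10am (68 points), Kapoor→Section 1pm (29 points), Watson→Section 11am (70 points) — total 68+29+70 = 167 points.
Next-best assignment: Eriksen→Section 1pm, Kapoor→Section 10am, Watson→Section 11am = 165 points.
Swapping Eriksen↔Watson (Eriksen→Section 11am 34 points, Watson→Section 10am 61 points) loses 43.
Kapoor's own top section is Section 10am (37 points), but forcing Kapoor→Section 10am and reassigning the rest optimally gives only 165 points — worse by 2.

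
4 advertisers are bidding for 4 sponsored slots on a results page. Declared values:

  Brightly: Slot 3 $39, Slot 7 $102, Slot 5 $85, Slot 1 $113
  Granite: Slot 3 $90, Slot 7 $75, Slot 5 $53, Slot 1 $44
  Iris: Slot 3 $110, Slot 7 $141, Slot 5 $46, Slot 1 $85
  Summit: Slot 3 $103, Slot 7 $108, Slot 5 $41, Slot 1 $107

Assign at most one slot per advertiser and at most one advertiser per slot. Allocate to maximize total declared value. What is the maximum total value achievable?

Max total: $423

Optimal: Brightly→Slot 5 ($85), Granite→Slot 3 ($90), Iris→Slot 7 ($141), Summit→Slot 1 ($107) — total 85+90+141+107 = $423.
Row-greedy (each advertiser in turn takes its best remaining slot) gives $385, worse by 38.
Every other assignment is strictly worse.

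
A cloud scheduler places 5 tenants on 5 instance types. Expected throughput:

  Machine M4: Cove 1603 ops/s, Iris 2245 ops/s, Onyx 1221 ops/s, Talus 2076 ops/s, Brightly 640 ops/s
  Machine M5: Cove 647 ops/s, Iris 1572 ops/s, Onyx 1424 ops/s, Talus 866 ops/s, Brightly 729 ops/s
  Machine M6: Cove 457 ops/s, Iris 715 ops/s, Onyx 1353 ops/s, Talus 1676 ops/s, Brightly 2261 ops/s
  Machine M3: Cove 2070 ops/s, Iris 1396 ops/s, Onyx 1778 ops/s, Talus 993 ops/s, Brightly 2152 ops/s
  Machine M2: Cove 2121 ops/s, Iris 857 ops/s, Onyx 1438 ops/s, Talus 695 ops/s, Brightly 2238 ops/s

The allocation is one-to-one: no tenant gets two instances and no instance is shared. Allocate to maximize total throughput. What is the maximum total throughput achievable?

Optimal: Cove→Machine M2 (2121 ops/s), Iris→Machine M5 (1572 ops/s), Onyx→Machine M3 (1778 ops/s), Talus→Machine M4 (2076 ops/s), Brightly→Machine M6 (2261 ops/s) — total 2121+1572+1778+2076+2261 = 9808 ops/s.
Swapping Onyx↔Brightly (Onyx→Machine M6 1353 ops/s, Brightly→Machine M3 2152 ops/s) loses 534.
Every other assignment is strictly worse.

Max total: 9808 ops/s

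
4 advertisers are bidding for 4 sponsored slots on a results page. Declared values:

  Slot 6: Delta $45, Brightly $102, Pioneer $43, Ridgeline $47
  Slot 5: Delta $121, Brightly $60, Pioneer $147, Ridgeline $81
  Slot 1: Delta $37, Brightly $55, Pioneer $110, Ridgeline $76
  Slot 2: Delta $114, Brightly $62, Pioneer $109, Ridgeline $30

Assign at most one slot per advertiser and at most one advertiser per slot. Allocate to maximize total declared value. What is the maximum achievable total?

Maximum total: $439

Optimal: Delta→Slot 2 ($114), Brightly→Slot 6 ($102), Pioneer→Slot 5 ($147), Ridgeline→Slot 1 ($76) — total 114+102+147+76 = $439.
Row-greedy (each advertiser in turn takes its best remaining slot) gives $363, worse by 76.
Next-best assignment: Delta→Slot 5, Brightly→Slot 6, Pioneer→Slot 2, Ridgeline→Slot 1 = $408.
Checked against all permutations: $439 is optimal.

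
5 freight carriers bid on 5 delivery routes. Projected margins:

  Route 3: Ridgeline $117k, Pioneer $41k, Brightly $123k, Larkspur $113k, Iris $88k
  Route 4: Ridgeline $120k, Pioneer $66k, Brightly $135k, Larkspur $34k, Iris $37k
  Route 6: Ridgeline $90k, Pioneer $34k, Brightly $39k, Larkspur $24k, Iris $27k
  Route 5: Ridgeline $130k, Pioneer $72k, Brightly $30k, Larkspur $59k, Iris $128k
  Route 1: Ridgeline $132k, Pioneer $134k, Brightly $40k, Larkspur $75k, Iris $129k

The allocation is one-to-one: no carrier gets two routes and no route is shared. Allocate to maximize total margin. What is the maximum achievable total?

Treat this as an assignment problem: match each carrier to one route.
Optimal: Ridgeline→Route 6 ($90k), Pioneer→Route 1 ($134k), Brightly→Route 4 ($135k), Larkspur→Route 3 ($113k), Iris→Route 5 ($128k) — total 90+134+135+113+128 = $600k.
Next-best assignment: Ridgeline→Route 1, Pioneer→Route 6, Brightly→Route 4, Larkspur→Route 3, Iris→Route 5 = $542k.

Maximum total: $600k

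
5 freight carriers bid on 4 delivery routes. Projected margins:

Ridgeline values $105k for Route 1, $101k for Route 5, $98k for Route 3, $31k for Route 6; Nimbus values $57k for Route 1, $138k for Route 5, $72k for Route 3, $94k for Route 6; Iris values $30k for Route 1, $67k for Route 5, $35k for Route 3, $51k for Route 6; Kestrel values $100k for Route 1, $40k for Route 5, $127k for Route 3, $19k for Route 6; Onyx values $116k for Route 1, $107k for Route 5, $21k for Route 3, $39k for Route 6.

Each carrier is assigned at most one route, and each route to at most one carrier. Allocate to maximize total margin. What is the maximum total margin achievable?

Max total: $438k

This is a one-to-one assignment (maximum-weight bipartite matching).
Optimal: Onyx→Route 1 ($116k), Ridgeline→Route 5 ($101k), Kestrel→Route 3 ($127k), Nimbus→Route 6 ($94k) — total 116+101+127+94 = $438k.
Max-entry greedy (repeatedly take the single best remaining cell) gives $432k, worse by 6.
Swapping Nimbus↔Onyx (Nimbus→Route 1 $57k, Onyx→Route 6 $39k) loses 114.
Every other assignment is strictly worse.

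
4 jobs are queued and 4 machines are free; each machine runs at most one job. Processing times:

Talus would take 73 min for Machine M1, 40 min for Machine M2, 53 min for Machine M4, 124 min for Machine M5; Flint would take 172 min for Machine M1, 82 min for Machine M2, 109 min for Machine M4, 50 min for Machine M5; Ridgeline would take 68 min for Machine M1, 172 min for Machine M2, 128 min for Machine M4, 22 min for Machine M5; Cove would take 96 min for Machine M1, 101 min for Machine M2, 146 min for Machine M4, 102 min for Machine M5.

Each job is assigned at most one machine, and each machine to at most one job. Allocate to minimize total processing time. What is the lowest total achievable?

Optimal: Talus→Machine M4 (53 min), Flint→Machine M2 (82 min), Ridgeline→Machine M5 (22 min), Cove→Machine M1 (96 min) — total 53+82+22+96 = 253 min.
Row-greedy (each job in turn takes its cheapest remaining machine) gives 304 min, worse by 51.
Next-best assignment: Talus→Machine M2, Flint→Machine M4, Ridgeline→Machine M5, Cove→Machine M1 = 267 min.
Swapping Talus↔Ridgeline (Talus→Machine M5 124 min, Ridgeline→Machine M4 128 min) adds 177.

Minimum total: 253 min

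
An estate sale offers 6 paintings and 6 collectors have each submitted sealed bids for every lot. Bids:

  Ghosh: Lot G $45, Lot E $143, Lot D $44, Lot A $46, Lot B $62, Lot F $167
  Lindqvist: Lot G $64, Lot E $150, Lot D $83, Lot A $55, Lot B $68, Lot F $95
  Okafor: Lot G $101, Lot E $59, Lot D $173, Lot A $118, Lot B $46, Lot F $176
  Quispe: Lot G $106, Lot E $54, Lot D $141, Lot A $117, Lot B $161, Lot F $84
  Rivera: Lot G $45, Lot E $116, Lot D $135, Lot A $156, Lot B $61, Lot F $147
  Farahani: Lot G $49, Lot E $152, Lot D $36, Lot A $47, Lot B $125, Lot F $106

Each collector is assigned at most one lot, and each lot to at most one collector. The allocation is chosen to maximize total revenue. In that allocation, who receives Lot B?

This is a one-to-one assignment (maximum-weight bipartite matching).
Optimal: Ghosh→Lot F ($167), Lindqvist→Lot E ($150), Okafor→Lot D ($173), Quispe→Lot G ($106), Rivera→Lot A ($156), Farahani→Lot B ($125) — total 167+150+173+106+156+125 = $877.
Swapping Lindqvist↔Rivera (Lindqvist→Lot A $55, Rivera→Lot E $116) loses 135.
Farahani's own top lot is Lot E ($152), but forcing Farahani→Lot E and reassigning the rest optimally gives only $873 — worse by 4.

Farahani receives Lot B.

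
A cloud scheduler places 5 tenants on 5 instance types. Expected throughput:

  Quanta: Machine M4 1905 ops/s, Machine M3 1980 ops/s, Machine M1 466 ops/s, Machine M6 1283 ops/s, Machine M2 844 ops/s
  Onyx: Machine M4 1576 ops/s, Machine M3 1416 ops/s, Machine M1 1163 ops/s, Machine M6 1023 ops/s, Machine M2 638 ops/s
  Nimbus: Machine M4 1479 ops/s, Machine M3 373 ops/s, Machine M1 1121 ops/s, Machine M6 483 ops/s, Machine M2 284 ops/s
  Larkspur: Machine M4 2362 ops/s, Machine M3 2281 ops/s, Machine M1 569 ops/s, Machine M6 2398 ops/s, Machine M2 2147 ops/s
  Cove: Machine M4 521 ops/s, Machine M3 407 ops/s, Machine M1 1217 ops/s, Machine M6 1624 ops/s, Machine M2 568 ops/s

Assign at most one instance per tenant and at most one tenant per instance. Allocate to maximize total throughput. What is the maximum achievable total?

Max total: 8448 ops/s

This is the linear assignment problem.
Optimal: Quanta→Machine M3 (1980 ops/s), Onyx→Machine M4 (1576 ops/s), Nimbus→Machine M1 (1121 ops/s), Larkspur→Machine M2 (2147 ops/s), Cove→Machine M6 (1624 ops/s) — total 1980+1576+1121+2147+1624 = 8448 ops/s.
Column-greedy (each instance in turn goes to its best remaining tenant) gives 6866 ops/s, worse by 1582.
Swapping Larkspur↔Nimbus (Larkspur→Machine M1 569 ops/s, Nimbus→Machine M2 284 ops/s) loses 2415.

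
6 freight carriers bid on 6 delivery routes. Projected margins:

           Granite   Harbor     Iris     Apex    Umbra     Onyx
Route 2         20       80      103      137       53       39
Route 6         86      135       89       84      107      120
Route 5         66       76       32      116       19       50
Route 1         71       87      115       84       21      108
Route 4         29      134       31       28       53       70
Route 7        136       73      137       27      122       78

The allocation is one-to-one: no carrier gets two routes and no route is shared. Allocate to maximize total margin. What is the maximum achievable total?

Optimal: Granite→Route 7 ($136k), Harbor→Route 4 ($134k), Iris→Route 2 ($103k), Apex→Route 5 ($116k), Umbra→Route 6 ($107k), Onyx→Route 1 ($108k) — total 136+134+103+116+107+108 = $704k.
Column-greedy (each route in turn goes to its best remaining carrier) gives $645k, worse by 59.
Next-best assignment: Granite→Route 5, Harbor→Route 4, Iris→Route 1, Apex→Route 2, Umbra→Route 7, Onyx→Route 6 = $694k.
Swapping Granite↔Onyx (Granite→Route 1 $71k, Onyx→Route 7 $78k) loses 95.
No other one-to-one assignment exceeds $704k.

Maximum total: $704k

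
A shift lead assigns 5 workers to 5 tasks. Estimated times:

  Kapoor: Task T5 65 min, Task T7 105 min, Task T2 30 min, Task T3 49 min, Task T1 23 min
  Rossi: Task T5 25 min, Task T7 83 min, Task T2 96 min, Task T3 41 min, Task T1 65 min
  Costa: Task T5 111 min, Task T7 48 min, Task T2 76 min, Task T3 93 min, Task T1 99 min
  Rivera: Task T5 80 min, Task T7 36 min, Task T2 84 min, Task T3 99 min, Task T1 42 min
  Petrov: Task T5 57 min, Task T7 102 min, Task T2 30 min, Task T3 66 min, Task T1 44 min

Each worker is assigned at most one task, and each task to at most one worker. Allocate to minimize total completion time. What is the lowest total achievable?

Min total: 194 min

This is the linear assignment problem.
Optimal: Kapoor→Task T3 (49 min), Rossi→Task T5 (25 min), Costa→Task T7 (48 min), Rivera→Task T1 (42 min), Petrov→Task T2 (30 min) — total 49+25+48+42+30 = 194 min.
Column-greedy (each task in turn goes to its cheapest remaining worker) gives 256 min, worse by 62.
Next-best assignment: Kapoor→Task T1, Rossi→Task T5, Costa→Task T3, Rivera→Task T7, Petrov→Task T2 = 207 min.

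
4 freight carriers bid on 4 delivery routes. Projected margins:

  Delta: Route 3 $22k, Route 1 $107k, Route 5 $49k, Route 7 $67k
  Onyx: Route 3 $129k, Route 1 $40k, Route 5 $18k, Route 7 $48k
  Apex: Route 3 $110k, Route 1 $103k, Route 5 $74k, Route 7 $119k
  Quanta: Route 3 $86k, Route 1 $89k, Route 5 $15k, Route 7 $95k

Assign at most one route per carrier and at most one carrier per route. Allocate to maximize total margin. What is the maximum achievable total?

Treat this as an assignment problem: match each carrier to one route.
Optimal: Delta→Route 1 ($107k), Onyx→Route 3 ($129k), Apex→Route 5 ($74k), Quanta→Route 7 ($95k) — total 107+129+74+95 = $405k.
Swapping Onyx↔Apex (Onyx→Route 5 $18k, Apex→Route 3 $110k) loses 75.

Maximum total: $405k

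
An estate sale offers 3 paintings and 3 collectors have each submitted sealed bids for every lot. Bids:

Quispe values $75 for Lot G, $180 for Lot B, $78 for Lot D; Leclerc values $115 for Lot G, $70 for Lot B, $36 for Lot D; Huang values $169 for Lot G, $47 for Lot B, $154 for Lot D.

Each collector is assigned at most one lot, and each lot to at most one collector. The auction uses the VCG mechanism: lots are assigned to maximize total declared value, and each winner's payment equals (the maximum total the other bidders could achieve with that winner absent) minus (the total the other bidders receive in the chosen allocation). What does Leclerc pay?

Leclerc pays $15.

Efficient allocation: Quispe→Lot B ($180), Leclerc→Lot G ($115), Huang→Lot D ($154); total welfare W = $449.
Leclerc receives Lot G at value $115, so the others get W − 115 = $334.
Without Leclerc: best allocation of the remaining 2 bidders over all 3 lots is Quispe→Lot B ($180), Huang→Lot G ($169), total $349.
VCG payment = (others' best without Leclerc) − (others' welfare with Leclerc) = 349 − 334 = $15.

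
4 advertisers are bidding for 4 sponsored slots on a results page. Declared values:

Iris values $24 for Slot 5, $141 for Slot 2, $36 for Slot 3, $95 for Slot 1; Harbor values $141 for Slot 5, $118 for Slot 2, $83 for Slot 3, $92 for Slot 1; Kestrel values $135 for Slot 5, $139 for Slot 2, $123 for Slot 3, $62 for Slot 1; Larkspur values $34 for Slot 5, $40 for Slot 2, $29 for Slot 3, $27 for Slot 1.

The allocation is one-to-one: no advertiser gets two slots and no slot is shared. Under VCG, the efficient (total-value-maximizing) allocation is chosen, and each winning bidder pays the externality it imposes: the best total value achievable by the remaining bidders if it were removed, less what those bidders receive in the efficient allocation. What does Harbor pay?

Harbor pays $14.

Efficient allocation: Iris→Slot 2 ($141), Harbor→Slot 5 ($141), Kestrel→Slot 3 ($123), Larkspur→Slot 1 ($27); total welfare W = $432.
Harbor receives Slot 5 at value $141, so the others get W − 141 = $291.
Without Harbor: best allocation of the remaining 3 bidders over all 4 slots is Iris→Slot 2 ($141), Kestrel→Slot 5 ($135), Larkspur→Slot 3 ($29), total $305.
VCG payment = (others' best without Harbor) − (others' welfare with Harbor) = 305 − 291 = $14.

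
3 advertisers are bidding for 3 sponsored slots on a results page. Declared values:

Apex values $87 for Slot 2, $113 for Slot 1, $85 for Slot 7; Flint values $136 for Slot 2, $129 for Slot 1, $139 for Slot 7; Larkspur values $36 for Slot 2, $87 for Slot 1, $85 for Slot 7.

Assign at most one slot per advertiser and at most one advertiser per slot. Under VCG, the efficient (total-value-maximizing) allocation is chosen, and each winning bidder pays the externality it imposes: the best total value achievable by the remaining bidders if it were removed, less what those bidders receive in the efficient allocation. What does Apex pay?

Apex pays $5.

Efficient allocation: Apex→Slot 1 ($113), Flint→Slot 2 ($136), Larkspur→Slot 7 ($85); total welfare W = $334.
Apex receives Slot 1 at value $113, so the others get W − 113 = $221.
Without Apex: best allocation of the remaining 2 bidders over all 3 slots is Flint→Slot 7 ($139), Larkspur→Slot 1 ($87), total $226.
VCG payment = (others' best without Apex) − (others' welfare with Apex) = 226 − 221 = $5.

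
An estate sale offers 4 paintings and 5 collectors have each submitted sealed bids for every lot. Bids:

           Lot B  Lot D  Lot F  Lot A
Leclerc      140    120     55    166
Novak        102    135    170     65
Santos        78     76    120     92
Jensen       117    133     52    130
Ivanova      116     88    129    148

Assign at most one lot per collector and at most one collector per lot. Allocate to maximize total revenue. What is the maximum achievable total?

Maximum total: $591

This is the linear assignment problem.
Optimal: Leclerc→Lot B ($140), Jensen→Lot D ($133), Novak→Lot F ($170), Ivanova→Lot A ($148) — total 140+133+170+148 = $591.
Row-greedy (each collector in turn takes its best remaining lot) gives $547, worse by 44.
No other one-to-one assignment exceeds $591.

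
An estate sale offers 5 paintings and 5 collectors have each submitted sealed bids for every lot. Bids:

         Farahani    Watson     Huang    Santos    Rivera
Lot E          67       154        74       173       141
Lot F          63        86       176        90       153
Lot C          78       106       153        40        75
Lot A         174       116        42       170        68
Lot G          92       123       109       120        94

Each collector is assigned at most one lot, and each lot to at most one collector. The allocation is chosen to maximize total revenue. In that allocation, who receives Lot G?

Optimal: Farahani→Lot A ($174), Watson→Lot G ($123), Huang→Lot C ($153), Santos→Lot E ($173), Rivera→Lot F ($153) — total 174+123+153+173+153 = $776.
Watson's own top lot is Lot E ($154), but forcing Watson→Lot E and reassigning the rest optimally gives only $754 — worse by 22.

Watson receives Lot G.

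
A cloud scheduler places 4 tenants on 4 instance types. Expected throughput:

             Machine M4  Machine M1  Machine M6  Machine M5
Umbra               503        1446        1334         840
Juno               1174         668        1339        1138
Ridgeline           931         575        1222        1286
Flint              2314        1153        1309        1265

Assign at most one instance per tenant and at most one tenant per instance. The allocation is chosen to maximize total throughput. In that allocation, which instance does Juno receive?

Juno receives Machine M6.

This is the linear assignment problem.
Optimal: Umbra→Machine M1 (1446 ops/s), Juno→Machine M6 (1339 ops/s), Ridgeline→Machine M5 (1286 ops/s), Flint→Machine M4 (2314 ops/s) — total 1446+1339+1286+2314 = 6385 ops/s.
No other one-to-one assignment exceeds 6385 ops/s.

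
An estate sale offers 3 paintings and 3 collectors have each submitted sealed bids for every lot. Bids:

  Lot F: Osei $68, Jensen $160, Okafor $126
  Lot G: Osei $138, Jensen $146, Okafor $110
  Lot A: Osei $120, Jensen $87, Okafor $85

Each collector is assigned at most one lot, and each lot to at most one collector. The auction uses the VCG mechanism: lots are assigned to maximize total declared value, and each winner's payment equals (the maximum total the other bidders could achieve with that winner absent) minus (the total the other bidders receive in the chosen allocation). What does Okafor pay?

Efficient allocation: Osei→Lot A ($120), Jensen→Lot G ($146), Okafor→Lot F ($126); total welfare W = $392.
Okafor receives Lot F at value $126, so the others get W − 126 = $266.
Without Okafor: best allocation of the remaining 2 bidders over all 3 lots is Osei→Lot G ($138), Jensen→Lot F ($160), total $298.
VCG payment = (others' best without Okafor) − (others' welfare with Okafor) = 298 − 266 = $32.

Okafor pays $32.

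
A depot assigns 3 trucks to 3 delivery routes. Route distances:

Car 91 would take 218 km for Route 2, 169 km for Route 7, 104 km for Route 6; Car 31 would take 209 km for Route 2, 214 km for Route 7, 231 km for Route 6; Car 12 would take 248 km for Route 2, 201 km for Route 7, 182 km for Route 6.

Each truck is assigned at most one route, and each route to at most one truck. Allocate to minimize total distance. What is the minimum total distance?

Optimal: Car 91→Route 6 (104 km), Car 31→Route 2 (209 km), Car 12→Route 7 (201 km) — total 104+209+201 = 514 km.
Column-greedy (each route in turn goes to its cheapest remaining truck) gives 560 km, worse by 46.
Swapping Car 91↔Car 12 (Car 91→Route 7 169 km, Car 12→Route 6 182 km) adds 46.
No other one-to-one assignment undercuts 514 km.

Minimum total: 514 km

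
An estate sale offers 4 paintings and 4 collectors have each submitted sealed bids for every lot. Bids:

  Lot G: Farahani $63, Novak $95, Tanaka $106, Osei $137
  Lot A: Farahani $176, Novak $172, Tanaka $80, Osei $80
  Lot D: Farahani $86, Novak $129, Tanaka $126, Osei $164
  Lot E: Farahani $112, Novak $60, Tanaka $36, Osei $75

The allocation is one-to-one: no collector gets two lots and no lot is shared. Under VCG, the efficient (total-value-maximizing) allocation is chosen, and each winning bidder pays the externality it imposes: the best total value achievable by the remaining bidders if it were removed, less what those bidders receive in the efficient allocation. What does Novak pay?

Novak pays $64.

Efficient allocation: Farahani→Lot E ($112), Novak→Lot A ($172), Tanaka→Lot G ($106), Osei→Lot D ($164); total welfare W = $554.
Novak receives Lot A at value $172, so the others get W − 172 = $382.
Without Novak: best allocation of the remaining 3 bidders over all 4 lots is Farahani→Lot A ($176), Tanaka→Lot G ($106), Osei→Lot D ($164), total $446.
VCG payment = (others' best without Novak) − (others' welfare with Novak) = 446 − 382 = $64.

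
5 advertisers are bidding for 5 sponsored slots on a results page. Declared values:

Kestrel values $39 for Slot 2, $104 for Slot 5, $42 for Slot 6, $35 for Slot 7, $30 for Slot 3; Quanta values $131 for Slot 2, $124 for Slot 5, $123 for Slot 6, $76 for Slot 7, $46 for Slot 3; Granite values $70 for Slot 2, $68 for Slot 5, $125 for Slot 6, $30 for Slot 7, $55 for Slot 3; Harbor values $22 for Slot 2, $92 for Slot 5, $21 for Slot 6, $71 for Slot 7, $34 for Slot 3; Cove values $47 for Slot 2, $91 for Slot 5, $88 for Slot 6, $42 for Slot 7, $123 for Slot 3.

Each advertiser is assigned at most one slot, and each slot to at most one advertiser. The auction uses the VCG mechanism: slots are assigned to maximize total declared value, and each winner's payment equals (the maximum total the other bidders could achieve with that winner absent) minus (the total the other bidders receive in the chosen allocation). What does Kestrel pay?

Kestrel pays $21.

Efficient allocation: Kestrel→Slot 5 ($104), Quanta→Slot 2 ($131), Granite→Slot 6 ($125), Harbor→Slot 7 ($71), Cove→Slot 3 ($123); total welfare W = $554.
Kestrel receives Slot 5 at value $104, so the others get W − 104 = $450.
Without Kestrel: best allocation of the remaining 4 bidders over all 5 slots is Quanta→Slot 2 ($131), Granite→Slot 6 ($125), Harbor→Slot 5 ($92), Cove→Slot 3 ($123), total $471.
VCG payment = (others' best without Kestrel) − (others' welfare with Kestrel) = 471 − 450 = $21.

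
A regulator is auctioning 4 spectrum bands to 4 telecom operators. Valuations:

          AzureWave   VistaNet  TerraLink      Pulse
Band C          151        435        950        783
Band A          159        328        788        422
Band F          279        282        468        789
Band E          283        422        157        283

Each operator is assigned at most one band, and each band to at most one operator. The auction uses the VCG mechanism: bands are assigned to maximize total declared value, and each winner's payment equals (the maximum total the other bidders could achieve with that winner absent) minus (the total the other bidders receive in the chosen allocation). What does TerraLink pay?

Efficient allocation: AzureWave→Band E ($283M), VistaNet→Band A ($328M), TerraLink→Band C ($950M), Pulse→Band F ($789M); total welfare W = $2350M.
TerraLink receives Band C at value $950M, so the others get W − 950 = $1400M.
Without TerraLink: best allocation of the remaining 3 bidders over all 4 bands is AzureWave→Band E ($283M), VistaNet→Band C ($435M), Pulse→Band F ($789M), total $1507M.
VCG payment = (others' best without TerraLink) − (others' welfare with TerraLink) = 1507 − 1400 = $107M.

TerraLink pays $107M.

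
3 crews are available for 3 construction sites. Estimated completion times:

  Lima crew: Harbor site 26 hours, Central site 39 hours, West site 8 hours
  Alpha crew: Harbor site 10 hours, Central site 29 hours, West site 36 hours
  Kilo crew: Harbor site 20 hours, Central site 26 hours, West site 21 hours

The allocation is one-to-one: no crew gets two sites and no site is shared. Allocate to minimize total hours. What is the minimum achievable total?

This is a one-to-one assignment (minimum-cost bipartite matching).
Optimal: Lima crew→West site (8 hours), Alpha crew→Harbor site (10 hours), Kilo crew→Central site (26 hours) — total 8+10+26 = 44 hours.
Next-best assignment: Lima crew→West site, Alpha crew→Central site, Kilo crew→Harbor site = 57 hours.
Checked against all permutations: 44 hours is optimal.

Min total: 44 hours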